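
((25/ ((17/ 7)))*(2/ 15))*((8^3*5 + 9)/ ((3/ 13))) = 2337790/ 153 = 15279.67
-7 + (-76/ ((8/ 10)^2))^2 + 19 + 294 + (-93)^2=368905/ 16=23056.56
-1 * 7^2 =-49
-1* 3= -3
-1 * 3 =-3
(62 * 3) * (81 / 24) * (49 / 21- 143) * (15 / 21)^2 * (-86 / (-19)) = -189852525 / 931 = -203923.23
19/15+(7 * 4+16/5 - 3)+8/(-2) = 382/15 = 25.47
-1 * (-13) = 13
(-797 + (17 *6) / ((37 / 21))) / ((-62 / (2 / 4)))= 27347 / 4588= 5.96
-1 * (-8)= 8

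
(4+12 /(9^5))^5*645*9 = 650586726438134873288867840 /109418989131512359209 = 5945830.17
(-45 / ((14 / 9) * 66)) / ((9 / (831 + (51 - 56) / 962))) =-11991255 / 296296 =-40.47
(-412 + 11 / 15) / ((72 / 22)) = -67859 / 540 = -125.66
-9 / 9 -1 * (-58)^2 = -3365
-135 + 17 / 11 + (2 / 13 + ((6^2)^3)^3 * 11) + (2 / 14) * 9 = 1118276682875796429 / 1001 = 1117159523352443.99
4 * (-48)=-192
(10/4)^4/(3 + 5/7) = 10.52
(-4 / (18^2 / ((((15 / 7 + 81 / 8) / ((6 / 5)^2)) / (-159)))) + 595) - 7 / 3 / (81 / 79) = 5129849437 / 8654688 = 592.72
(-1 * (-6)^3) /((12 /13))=234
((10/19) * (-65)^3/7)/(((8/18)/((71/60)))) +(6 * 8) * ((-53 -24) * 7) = -86022933/1064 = -80848.62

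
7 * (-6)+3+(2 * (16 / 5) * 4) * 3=189 / 5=37.80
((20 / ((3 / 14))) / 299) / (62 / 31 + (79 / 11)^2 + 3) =0.01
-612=-612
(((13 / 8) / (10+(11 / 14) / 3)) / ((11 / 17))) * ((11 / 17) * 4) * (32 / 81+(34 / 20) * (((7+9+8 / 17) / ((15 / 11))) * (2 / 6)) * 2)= 519064 / 58185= 8.92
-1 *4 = -4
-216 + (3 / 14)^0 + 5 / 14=-214.64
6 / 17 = 0.35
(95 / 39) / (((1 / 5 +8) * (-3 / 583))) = -276925 / 4797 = -57.73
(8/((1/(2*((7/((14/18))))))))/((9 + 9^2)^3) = 2/10125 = 0.00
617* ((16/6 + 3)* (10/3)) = 104890/9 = 11654.44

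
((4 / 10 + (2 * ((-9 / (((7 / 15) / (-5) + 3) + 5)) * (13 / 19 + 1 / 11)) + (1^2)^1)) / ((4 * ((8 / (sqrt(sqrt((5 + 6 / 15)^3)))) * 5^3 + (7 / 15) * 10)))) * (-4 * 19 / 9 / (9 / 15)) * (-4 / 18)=-706065625000000 * 15^(1 / 4) / 1375945209743435397- 5535554500 * 15^(3 / 4) / 152882801082603933 + 232493289 / 50960933694201311 + 1976983750000 * sqrt(15) / 458648403247811799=-0.00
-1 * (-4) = 4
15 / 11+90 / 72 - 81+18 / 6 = -3317 / 44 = -75.39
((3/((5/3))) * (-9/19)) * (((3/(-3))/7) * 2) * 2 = 0.49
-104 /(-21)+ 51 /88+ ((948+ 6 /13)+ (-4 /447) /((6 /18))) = 3414796015 /3579576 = 953.97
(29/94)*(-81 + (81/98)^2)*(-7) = 22369527/128968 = 173.45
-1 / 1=-1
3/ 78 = 1/ 26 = 0.04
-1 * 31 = -31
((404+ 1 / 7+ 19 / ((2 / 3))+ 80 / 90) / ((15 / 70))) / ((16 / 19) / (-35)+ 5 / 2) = 72651250 / 88911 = 817.12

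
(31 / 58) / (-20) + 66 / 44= 1709 / 1160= 1.47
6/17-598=-10160/17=-597.65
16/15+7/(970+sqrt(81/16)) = 1.07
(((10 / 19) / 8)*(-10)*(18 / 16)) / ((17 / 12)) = -0.52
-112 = -112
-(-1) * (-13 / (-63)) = 13 / 63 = 0.21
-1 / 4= -0.25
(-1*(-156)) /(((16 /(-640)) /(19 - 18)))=-6240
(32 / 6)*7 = 112 / 3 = 37.33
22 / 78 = 11 / 39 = 0.28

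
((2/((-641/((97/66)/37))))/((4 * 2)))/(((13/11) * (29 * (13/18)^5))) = -7637004/3319845442537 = -0.00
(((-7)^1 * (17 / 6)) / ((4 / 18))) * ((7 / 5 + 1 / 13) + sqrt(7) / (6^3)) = -132.91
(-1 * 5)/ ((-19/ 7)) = 35/ 19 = 1.84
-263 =-263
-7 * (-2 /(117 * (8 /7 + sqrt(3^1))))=-784 /9711 + 686 * sqrt(3) /9711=0.04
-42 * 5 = -210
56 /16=3.50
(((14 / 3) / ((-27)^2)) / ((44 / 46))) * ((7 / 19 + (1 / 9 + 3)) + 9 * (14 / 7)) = 591353 / 4113747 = 0.14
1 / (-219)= -0.00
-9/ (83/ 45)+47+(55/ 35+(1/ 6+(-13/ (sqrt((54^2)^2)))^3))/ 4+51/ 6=2941961681331319/ 57623373851904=51.06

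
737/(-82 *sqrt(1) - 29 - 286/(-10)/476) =-1754060/264037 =-6.64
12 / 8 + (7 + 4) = 25 / 2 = 12.50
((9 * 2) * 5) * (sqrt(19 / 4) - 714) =-64260+45 * sqrt(19) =-64063.85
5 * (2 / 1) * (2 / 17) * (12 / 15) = 0.94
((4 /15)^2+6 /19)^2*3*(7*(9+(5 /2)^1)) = 220225138 /6091875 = 36.15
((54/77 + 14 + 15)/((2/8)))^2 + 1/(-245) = 418429399/29645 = 14114.67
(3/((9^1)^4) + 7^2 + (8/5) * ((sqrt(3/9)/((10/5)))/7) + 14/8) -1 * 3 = 4 * sqrt(3)/105 + 417721/8748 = 47.82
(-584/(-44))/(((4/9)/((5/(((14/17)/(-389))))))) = -21723705/308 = -70531.51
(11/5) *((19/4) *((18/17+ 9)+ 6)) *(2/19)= 3003/170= 17.66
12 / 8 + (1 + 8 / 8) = 7 / 2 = 3.50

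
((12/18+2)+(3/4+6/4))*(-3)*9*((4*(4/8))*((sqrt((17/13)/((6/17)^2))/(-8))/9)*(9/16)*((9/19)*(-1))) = -27081*sqrt(221)/126464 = -3.18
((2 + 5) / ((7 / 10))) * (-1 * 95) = -950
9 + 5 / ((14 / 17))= 211 / 14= 15.07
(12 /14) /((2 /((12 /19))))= 36 /133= 0.27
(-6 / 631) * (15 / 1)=-90 / 631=-0.14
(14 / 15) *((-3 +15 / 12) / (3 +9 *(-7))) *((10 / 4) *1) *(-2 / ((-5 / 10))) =49 / 180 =0.27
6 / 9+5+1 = 20 / 3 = 6.67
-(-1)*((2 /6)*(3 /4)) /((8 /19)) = 19 /32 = 0.59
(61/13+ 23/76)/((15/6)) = 987/494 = 2.00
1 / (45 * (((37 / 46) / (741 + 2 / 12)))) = 102281 / 4995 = 20.48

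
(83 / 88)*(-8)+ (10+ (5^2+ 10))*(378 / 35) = 5263 / 11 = 478.45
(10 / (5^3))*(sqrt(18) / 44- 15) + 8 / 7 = -2 / 35 + 3*sqrt(2) / 550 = -0.05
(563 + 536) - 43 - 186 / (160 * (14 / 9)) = 1181883 / 1120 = 1055.25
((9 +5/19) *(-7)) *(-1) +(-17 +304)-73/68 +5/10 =453839/1292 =351.27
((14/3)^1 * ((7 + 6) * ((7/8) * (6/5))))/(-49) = -13/10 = -1.30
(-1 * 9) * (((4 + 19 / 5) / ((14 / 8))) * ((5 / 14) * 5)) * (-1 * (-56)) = -28080 / 7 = -4011.43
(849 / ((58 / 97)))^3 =558519413800977 / 195112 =2862557986.19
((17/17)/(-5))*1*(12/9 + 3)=-13/15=-0.87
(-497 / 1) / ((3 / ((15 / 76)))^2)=-12425 / 5776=-2.15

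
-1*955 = -955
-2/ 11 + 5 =53/ 11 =4.82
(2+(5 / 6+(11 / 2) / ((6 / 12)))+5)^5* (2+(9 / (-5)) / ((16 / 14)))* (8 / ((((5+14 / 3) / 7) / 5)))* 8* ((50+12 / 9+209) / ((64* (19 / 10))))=8561704156448135 / 17138304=499565427.04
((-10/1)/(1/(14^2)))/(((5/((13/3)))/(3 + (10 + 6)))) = -96824/3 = -32274.67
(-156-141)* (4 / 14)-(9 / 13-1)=-7694 / 91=-84.55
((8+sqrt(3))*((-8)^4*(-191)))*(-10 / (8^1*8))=122240*sqrt(3)+977920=1189645.89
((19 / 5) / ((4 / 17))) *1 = 323 / 20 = 16.15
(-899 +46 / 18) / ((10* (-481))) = 4034 / 21645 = 0.19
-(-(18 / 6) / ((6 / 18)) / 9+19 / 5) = -14 / 5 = -2.80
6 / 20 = 3 / 10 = 0.30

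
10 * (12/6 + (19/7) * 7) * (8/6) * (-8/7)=-320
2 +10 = 12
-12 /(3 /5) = -20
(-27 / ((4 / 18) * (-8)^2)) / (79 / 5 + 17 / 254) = -17145 / 143296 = -0.12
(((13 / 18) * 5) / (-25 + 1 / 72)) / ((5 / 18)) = -936 / 1799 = -0.52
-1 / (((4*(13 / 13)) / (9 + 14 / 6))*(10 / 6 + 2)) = -17 / 22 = -0.77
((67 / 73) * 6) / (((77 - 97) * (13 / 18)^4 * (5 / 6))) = -63300528 / 52123825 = -1.21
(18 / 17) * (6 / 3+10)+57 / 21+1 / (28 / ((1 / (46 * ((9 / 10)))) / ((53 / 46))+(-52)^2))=111.99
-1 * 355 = -355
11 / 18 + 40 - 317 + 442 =2981 / 18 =165.61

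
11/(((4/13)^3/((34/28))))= 410839/896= 458.53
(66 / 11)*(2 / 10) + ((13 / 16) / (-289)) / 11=305119 / 254320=1.20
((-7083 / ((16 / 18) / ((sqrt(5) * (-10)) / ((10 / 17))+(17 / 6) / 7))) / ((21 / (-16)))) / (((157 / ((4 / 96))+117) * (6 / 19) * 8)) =254201 / 1015280 - 762603 * sqrt(5) / 72520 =-23.26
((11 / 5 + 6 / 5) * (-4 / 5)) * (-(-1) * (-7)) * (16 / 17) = 448 / 25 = 17.92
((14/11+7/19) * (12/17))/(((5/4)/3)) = 49392/17765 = 2.78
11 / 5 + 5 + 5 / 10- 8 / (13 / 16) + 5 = 371 / 130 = 2.85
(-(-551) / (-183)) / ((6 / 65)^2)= -2327975 / 6588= -353.37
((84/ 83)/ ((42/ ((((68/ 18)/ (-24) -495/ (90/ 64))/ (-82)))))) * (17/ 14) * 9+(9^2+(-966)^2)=533535972409/ 571704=933238.13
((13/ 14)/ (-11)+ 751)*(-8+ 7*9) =578205/ 14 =41300.36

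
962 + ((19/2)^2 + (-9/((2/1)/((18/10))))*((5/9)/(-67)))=282021/268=1052.32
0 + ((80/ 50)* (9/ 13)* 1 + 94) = 6182/ 65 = 95.11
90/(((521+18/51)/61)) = 93330/8863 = 10.53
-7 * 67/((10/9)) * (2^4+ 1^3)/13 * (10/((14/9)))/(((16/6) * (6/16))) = -92259/26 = -3548.42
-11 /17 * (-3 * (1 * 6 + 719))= 23925 /17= 1407.35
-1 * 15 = -15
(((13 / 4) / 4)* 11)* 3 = 429 / 16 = 26.81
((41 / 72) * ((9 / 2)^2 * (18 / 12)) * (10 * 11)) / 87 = 20295 / 928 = 21.87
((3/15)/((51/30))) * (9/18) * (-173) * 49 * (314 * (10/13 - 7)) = 215604018/221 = 975583.79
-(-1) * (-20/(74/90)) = -900/37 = -24.32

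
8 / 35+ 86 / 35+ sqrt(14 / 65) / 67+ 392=sqrt(910) / 4355+ 13814 / 35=394.69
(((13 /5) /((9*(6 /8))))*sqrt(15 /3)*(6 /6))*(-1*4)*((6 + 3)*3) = -208*sqrt(5) /5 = -93.02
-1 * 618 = -618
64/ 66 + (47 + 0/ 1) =1583/ 33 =47.97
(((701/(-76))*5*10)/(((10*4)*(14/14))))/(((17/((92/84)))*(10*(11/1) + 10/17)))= -16123/2400384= -0.01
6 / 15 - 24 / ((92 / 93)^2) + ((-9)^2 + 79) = 718781 / 5290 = 135.88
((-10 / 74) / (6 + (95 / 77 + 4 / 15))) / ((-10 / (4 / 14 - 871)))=-1.57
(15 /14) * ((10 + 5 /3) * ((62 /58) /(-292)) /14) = -775 /237104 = -0.00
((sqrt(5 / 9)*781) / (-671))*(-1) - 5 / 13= -5 / 13 + 71*sqrt(5) / 183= 0.48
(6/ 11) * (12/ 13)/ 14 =36/ 1001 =0.04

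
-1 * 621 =-621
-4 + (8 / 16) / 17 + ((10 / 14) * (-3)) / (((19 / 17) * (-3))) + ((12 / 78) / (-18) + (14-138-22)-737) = -468939469 / 529074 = -886.34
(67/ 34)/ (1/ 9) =603/ 34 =17.74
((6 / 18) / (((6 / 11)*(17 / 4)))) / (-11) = -2 / 153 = -0.01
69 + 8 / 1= 77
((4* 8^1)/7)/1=32/7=4.57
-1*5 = -5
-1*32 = -32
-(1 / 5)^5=-0.00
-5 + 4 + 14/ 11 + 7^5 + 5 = 184935/ 11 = 16812.27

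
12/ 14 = 6/ 7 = 0.86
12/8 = 3/2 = 1.50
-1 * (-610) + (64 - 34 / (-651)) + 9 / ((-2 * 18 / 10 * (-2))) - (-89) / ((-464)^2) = 94648862227 / 140157696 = 675.30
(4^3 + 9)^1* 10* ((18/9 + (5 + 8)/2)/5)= 1241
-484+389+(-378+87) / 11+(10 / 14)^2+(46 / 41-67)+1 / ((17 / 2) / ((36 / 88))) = -70167915 / 375683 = -186.77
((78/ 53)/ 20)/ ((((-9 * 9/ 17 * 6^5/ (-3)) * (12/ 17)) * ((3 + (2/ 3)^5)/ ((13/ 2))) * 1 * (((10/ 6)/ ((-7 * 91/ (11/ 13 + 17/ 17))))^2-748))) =-3349269670201/ 142998476141232506880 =-0.00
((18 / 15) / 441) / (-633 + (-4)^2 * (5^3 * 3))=2 / 3944745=0.00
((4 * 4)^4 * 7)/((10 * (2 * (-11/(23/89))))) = -2637824/4895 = -538.88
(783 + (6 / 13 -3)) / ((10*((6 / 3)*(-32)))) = -5073 / 4160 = -1.22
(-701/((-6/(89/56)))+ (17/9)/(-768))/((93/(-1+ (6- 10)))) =-44919485/4499712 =-9.98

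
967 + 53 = 1020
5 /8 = 0.62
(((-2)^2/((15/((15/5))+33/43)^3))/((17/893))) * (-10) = -354998755/32412608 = -10.95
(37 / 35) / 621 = 37 / 21735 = 0.00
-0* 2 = 0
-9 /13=-0.69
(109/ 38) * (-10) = -28.68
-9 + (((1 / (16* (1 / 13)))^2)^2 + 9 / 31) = -16809329 / 2031616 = -8.27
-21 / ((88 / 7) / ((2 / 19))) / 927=-49 / 258324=-0.00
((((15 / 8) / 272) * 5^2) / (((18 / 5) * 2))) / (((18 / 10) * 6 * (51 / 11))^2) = 1890625 / 198046881792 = 0.00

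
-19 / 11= -1.73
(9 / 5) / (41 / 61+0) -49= -9496 / 205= -46.32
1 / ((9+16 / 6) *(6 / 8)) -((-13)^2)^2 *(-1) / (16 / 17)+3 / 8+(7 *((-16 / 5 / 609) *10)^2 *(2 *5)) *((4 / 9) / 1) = 1157656251149 / 38147760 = 30346.64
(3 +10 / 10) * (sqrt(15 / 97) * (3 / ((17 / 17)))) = 12 * sqrt(1455) / 97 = 4.72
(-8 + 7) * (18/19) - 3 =-75/19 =-3.95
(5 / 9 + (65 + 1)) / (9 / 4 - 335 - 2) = -2396 / 12051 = -0.20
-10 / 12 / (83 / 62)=-155 / 249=-0.62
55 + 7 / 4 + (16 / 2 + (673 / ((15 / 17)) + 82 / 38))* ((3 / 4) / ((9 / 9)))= 241839 / 380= 636.42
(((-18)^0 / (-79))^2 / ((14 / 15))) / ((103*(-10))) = -3 / 17999044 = -0.00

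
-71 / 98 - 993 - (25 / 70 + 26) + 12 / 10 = -249626 / 245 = -1018.88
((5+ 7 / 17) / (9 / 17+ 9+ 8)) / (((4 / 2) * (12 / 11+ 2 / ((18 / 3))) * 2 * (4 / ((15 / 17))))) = 11385 / 952408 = 0.01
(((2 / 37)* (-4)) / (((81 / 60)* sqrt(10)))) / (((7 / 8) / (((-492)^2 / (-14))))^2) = -555567218688* sqrt(10) / 88837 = -19776194.65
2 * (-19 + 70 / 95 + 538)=19750 / 19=1039.47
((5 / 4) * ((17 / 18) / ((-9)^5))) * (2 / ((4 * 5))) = -17 / 8503056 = -0.00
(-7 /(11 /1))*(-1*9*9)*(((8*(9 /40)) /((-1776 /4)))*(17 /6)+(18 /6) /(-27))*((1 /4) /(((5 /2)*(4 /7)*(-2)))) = 720153 /1302400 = 0.55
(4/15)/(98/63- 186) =-3/2075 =-0.00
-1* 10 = -10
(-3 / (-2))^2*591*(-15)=-19946.25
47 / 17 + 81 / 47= 3586 / 799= 4.49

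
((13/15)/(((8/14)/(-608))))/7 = -131.73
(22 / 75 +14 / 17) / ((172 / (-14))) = -4984 / 54825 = -0.09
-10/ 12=-5/ 6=-0.83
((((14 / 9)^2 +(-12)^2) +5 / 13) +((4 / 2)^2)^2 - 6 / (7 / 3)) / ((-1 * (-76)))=1181077 / 560196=2.11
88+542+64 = 694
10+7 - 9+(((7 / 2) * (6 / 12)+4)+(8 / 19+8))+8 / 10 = 8729 / 380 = 22.97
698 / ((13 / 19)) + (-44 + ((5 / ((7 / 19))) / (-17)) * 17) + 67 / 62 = 5436987 / 5642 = 963.66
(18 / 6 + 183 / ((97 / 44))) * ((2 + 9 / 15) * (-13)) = -1409967 / 485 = -2907.15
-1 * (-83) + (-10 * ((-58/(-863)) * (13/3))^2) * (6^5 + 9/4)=-4851583703/744769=-6514.21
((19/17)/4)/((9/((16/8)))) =19/306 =0.06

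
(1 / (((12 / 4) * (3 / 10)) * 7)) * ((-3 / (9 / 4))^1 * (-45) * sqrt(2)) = 200 * sqrt(2) / 21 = 13.47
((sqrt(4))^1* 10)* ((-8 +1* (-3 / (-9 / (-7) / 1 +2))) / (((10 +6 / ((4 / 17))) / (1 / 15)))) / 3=-1640 / 14697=-0.11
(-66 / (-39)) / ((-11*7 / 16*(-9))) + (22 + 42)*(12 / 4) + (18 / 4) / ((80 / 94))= 12928837 / 65520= 197.33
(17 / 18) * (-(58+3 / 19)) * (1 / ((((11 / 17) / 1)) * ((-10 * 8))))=63869 / 60192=1.06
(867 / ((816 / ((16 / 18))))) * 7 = 119 / 18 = 6.61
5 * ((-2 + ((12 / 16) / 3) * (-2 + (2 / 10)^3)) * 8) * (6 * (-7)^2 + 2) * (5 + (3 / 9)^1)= -11830528 / 75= -157740.37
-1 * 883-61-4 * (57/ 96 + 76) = -10003/ 8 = -1250.38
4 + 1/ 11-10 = -65/ 11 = -5.91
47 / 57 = 0.82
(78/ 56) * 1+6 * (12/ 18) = 5.39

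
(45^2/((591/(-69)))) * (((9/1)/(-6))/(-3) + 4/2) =-232875/394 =-591.05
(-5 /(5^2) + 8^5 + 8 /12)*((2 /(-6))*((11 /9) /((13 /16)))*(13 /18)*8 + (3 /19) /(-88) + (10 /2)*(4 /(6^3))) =-560437610819 /6094440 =-91958.84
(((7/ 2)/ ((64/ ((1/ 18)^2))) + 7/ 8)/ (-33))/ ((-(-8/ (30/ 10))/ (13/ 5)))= -94367/ 3649536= -0.03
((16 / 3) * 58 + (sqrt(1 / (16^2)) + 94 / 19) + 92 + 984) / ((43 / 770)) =488177305 / 19608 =24896.84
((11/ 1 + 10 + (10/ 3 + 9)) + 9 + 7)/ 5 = 148/ 15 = 9.87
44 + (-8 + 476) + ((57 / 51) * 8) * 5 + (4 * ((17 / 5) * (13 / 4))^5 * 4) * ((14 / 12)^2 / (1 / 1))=439211550729133 / 122400000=3588329.66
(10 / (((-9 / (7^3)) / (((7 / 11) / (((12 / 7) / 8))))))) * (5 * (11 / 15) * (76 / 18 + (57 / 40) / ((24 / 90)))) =-231516425 / 5832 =-39697.60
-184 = -184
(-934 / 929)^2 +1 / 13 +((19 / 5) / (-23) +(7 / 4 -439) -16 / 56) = -15773480337421 / 36126896260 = -436.61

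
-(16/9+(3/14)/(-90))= -2237/1260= -1.78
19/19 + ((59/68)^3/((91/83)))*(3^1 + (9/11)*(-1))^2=207515156/54097043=3.84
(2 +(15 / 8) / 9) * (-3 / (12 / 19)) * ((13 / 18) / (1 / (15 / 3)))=-65455 / 1728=-37.88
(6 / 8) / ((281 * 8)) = 3 / 8992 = 0.00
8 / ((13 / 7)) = 56 / 13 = 4.31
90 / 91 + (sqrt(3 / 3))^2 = 181 / 91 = 1.99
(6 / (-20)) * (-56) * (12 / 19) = 1008 / 95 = 10.61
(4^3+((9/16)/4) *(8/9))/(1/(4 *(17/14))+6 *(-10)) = -459/428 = -1.07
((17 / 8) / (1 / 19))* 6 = 969 / 4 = 242.25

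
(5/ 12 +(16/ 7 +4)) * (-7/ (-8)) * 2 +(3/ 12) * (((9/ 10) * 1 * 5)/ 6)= 143/ 12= 11.92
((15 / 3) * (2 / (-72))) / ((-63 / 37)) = 185 / 2268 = 0.08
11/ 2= 5.50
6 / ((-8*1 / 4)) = -3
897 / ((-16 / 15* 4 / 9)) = -121095 / 64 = -1892.11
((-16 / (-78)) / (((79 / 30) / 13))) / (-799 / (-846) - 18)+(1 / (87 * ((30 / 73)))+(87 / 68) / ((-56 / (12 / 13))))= -0.05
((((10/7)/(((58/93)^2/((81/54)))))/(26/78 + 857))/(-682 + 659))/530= -77841/147658581728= -0.00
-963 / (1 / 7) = -6741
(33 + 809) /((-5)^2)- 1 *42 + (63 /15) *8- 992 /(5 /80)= -396168 /25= -15846.72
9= 9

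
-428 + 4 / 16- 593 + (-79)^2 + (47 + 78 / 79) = 1664763 / 316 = 5268.24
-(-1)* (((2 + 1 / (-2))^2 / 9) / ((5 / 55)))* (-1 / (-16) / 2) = 11 / 128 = 0.09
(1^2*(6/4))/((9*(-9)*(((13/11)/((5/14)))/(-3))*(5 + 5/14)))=11/3510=0.00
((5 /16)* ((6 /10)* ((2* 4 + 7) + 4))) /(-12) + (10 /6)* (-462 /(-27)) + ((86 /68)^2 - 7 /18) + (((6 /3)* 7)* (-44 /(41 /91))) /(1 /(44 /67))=-1191356371307 /1371829824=-868.44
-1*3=-3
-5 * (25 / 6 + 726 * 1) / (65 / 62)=-10447 / 3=-3482.33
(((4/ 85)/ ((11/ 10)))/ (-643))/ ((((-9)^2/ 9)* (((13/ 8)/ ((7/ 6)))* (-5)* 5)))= 224/ 1055114775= 0.00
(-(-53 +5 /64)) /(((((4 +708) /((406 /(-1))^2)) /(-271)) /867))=-32794095785031 /11392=-2878695205.85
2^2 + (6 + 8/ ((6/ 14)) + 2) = 92/ 3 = 30.67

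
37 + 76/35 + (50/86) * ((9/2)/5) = 119481/3010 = 39.69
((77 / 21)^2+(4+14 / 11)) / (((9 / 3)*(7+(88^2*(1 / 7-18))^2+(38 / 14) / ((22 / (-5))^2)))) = 3995068 / 12245029636572099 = 0.00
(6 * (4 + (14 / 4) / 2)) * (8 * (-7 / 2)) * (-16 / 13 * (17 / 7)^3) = 10847904 / 637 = 17029.68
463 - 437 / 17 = 7434 / 17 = 437.29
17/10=1.70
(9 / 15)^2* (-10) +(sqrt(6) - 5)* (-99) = 2457 / 5 - 99* sqrt(6) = 248.90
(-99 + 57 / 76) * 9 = -3537 / 4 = -884.25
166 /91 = 1.82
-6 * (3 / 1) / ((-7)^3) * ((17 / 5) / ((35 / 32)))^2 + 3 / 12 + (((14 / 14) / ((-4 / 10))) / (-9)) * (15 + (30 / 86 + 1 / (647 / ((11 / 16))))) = 5.02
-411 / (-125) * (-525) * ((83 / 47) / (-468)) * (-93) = -605.77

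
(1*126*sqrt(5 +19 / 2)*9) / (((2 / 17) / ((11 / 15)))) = 35343*sqrt(58) / 10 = 26916.43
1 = 1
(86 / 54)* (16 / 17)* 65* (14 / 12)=156520 / 1377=113.67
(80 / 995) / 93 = 16 / 18507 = 0.00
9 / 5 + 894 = 4479 / 5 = 895.80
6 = 6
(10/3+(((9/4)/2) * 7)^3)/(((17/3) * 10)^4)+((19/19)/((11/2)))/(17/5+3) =133857912517/4703902720000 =0.03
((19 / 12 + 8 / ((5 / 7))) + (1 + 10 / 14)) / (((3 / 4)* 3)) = 6089 / 945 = 6.44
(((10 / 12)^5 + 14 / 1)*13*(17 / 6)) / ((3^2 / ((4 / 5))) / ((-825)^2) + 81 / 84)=550.11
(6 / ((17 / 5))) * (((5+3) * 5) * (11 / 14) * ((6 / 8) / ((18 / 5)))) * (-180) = -247500 / 119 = -2079.83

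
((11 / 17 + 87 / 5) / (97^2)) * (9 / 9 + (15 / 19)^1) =3068 / 893855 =0.00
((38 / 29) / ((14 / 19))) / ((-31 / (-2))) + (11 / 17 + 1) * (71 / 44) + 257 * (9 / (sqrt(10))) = 3262635 / 1176791 + 2313 * sqrt(10) / 10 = 734.21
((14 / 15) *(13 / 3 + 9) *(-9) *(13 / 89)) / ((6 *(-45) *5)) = 728 / 60075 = 0.01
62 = 62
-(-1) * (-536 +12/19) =-10172/19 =-535.37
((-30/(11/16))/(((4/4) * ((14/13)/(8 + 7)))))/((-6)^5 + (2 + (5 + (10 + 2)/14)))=46800/598147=0.08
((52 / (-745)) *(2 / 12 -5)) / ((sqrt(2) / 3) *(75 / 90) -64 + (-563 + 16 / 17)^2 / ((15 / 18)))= 1288938664803816 / 1448137812390293411015 -188924502 *sqrt(2) / 289627562478058682203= 0.00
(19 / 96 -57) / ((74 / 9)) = -16359 / 2368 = -6.91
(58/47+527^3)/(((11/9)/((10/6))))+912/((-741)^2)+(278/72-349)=199585815.18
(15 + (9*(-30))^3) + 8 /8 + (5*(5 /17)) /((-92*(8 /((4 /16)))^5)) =-1032945908561477657 /52479131648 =-19682984.00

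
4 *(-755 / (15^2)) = -13.42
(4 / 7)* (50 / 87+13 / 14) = 3662 / 4263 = 0.86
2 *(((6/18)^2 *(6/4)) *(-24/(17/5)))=-40/17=-2.35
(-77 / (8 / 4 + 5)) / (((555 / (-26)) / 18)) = 9.28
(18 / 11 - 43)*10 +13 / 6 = -27157 / 66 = -411.47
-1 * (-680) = 680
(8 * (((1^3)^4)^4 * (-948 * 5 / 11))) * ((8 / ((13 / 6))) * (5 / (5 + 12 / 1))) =-9100800 / 2431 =-3743.64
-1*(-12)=12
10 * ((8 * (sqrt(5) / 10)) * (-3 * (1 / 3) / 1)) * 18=-144 * sqrt(5)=-321.99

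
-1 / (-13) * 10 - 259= -3357 / 13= -258.23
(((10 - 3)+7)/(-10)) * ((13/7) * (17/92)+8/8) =-173/92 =-1.88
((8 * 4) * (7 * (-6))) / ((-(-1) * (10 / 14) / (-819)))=7705152 / 5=1541030.40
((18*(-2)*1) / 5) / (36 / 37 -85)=1332 / 15545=0.09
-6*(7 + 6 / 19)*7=-5838 / 19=-307.26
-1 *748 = -748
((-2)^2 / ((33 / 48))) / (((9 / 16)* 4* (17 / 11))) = 256 / 153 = 1.67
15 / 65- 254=-3299 / 13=-253.77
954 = 954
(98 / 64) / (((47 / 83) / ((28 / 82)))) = 28469 / 30832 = 0.92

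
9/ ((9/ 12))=12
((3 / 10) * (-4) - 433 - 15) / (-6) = 1123 / 15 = 74.87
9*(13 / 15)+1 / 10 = 79 / 10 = 7.90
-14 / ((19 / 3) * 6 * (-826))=1 / 2242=0.00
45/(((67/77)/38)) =131670/67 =1965.22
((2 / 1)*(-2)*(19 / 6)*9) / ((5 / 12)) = -1368 / 5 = -273.60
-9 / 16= -0.56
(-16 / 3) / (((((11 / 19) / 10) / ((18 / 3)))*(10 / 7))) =-4256 / 11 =-386.91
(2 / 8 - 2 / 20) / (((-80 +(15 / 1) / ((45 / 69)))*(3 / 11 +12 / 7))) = -77 / 58140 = -0.00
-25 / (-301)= 25 / 301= 0.08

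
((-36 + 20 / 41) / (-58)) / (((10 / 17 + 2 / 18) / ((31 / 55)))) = 3452904 / 6997265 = 0.49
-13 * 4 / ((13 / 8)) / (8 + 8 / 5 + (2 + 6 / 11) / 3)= -1320 / 431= -3.06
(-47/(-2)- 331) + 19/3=-1807/6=-301.17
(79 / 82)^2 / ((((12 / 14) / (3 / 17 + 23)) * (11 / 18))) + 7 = 30219875 / 628694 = 48.07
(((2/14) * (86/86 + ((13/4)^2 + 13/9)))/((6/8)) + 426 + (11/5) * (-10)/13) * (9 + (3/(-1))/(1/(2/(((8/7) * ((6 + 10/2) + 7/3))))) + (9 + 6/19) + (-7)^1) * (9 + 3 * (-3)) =0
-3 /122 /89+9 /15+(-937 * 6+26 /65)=-61032821 /10858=-5621.00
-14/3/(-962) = 7/1443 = 0.00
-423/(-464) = 423/464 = 0.91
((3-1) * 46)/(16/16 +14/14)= 46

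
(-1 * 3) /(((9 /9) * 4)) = -3 /4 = -0.75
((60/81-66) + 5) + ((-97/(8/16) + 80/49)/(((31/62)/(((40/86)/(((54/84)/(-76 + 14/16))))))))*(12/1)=250882.20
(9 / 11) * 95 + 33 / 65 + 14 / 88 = 224207 / 2860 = 78.39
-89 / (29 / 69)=-6141 / 29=-211.76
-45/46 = -0.98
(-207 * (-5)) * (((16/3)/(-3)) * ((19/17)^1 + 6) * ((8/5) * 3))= -1068672/17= -62863.06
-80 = -80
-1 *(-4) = 4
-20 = -20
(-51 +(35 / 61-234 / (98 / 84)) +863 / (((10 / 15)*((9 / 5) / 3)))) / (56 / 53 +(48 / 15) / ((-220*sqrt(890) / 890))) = 251541497735*sqrt(890) / 8418725168 +1305168148625 / 601337512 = 3061.81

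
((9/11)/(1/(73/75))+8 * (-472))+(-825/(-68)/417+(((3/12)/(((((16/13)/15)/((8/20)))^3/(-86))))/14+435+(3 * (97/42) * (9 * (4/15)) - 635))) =-4136.47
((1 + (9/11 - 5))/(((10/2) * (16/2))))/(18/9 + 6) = -7/704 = -0.01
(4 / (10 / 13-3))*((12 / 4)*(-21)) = 3276 / 29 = 112.97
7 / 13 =0.54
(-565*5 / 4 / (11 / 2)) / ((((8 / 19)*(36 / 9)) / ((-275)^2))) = -369015625 / 64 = -5765869.14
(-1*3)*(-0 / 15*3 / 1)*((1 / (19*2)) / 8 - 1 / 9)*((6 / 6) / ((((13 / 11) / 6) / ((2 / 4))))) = 0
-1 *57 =-57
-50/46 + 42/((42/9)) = 182/23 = 7.91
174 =174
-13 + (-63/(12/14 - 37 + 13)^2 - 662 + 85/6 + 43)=-1801945/2916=-617.95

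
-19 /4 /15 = -19 /60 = -0.32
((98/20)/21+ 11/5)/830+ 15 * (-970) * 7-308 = -2543734127/24900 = -102158.00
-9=-9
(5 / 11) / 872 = 5 / 9592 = 0.00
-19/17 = -1.12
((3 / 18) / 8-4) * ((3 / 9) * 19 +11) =-68.97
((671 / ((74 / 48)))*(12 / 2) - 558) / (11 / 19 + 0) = 1443582 / 407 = 3546.88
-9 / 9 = -1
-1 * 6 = -6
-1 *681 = -681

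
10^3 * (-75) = -75000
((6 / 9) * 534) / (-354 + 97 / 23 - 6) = -8188 / 8183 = -1.00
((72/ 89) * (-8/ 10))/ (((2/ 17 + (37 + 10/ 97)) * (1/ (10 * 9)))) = -2849472/ 1820851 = -1.56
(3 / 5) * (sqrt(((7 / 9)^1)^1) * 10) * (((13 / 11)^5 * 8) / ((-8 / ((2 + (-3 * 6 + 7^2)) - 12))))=-15594306 * sqrt(7) / 161051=-256.18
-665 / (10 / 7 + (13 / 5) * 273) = -23275 / 24893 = -0.94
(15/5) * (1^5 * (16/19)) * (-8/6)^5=-10.65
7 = 7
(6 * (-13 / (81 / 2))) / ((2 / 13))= -12.52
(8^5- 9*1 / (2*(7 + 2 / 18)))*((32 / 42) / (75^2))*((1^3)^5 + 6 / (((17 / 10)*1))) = 2713909 / 135000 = 20.10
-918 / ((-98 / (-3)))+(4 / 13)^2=-231929 / 8281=-28.01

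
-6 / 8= -3 / 4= -0.75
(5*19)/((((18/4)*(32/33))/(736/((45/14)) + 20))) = 585409/108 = 5420.45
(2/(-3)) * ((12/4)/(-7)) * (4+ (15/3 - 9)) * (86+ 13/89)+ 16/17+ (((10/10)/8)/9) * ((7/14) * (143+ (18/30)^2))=7408/3825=1.94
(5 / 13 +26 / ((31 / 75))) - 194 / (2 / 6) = -209041 / 403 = -518.71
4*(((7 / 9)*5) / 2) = 70 / 9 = 7.78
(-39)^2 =1521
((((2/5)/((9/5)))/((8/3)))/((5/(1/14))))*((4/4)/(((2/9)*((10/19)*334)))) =57/1870400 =0.00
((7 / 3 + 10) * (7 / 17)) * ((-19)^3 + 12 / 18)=-34829.58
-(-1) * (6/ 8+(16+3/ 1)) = 79/ 4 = 19.75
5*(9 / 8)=45 / 8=5.62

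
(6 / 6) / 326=1 / 326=0.00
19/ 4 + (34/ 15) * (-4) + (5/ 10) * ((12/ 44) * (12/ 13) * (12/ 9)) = -35597/ 8580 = -4.15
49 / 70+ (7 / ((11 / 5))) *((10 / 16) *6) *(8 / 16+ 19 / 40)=21707 / 1760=12.33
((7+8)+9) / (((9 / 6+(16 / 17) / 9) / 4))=29376 / 491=59.83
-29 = -29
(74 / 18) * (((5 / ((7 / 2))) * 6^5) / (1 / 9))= 411017.14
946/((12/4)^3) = 946/27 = 35.04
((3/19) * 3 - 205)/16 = -1943/152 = -12.78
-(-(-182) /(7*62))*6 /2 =-39 /31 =-1.26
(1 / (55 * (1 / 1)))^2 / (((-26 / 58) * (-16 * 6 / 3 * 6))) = 29 / 7550400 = 0.00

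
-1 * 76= -76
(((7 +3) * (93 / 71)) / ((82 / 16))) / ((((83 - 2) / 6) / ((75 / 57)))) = 124000 / 497781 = 0.25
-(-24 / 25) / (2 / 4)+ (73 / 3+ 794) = 61519 / 75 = 820.25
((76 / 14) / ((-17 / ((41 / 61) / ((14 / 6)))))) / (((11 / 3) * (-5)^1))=14022 / 2794715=0.01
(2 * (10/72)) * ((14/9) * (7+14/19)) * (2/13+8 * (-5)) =-888370/6669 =-133.21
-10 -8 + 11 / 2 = -25 / 2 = -12.50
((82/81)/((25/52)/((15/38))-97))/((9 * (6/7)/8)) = -0.01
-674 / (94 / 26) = -8762 / 47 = -186.43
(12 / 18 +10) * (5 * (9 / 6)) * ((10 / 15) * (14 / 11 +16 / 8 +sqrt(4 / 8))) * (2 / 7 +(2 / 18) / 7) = 1520 * sqrt(2) / 189 +12160 / 231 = 64.01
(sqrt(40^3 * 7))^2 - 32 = 447968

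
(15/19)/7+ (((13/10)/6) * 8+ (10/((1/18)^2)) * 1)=6467483/1995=3241.85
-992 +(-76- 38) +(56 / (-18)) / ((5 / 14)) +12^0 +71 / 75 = -250372 / 225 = -1112.76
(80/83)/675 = 16/11205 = 0.00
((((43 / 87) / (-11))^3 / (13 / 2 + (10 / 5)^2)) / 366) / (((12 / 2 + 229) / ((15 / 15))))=-79507 / 791542175265765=-0.00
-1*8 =-8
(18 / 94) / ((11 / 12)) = 108 / 517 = 0.21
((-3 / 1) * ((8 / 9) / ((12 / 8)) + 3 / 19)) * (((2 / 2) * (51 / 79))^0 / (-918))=385 / 156978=0.00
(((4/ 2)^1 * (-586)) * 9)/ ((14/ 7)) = -5274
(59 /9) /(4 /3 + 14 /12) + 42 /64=4721 /1440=3.28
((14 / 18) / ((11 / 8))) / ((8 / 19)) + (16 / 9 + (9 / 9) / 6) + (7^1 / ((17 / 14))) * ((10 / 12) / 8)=5817 / 1496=3.89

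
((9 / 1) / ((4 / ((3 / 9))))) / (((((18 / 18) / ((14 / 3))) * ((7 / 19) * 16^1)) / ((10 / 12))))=0.49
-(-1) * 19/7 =19/7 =2.71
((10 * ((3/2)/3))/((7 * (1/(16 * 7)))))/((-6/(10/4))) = -33.33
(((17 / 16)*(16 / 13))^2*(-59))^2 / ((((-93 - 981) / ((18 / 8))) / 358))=-872209803 / 114244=-7634.62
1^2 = 1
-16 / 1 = -16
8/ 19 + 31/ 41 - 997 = -775746/ 779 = -995.82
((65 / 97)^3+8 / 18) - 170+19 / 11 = -15136874020 / 90354627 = -167.53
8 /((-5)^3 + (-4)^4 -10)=8 /121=0.07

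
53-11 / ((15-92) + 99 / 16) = 5475 / 103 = 53.16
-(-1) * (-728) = -728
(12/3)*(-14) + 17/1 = -39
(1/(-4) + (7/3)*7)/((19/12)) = 193/19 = 10.16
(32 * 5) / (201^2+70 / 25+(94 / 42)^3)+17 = 15910749529 / 935708537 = 17.00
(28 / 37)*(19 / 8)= 133 / 74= 1.80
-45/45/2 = -1/2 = -0.50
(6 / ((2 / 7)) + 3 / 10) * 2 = 213 / 5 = 42.60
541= 541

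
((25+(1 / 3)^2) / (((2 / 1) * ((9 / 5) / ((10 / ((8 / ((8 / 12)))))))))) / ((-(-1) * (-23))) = -2825 / 11178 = -0.25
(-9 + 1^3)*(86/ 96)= -43/ 6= -7.17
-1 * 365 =-365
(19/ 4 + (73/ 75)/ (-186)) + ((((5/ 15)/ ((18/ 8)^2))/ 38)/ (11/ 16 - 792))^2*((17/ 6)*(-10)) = 150783426411081667217/ 31778889378146291700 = 4.74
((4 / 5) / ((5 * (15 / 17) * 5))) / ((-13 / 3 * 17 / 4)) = -16 / 8125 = -0.00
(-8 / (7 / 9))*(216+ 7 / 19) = -295992 / 133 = -2225.50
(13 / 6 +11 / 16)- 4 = -55 / 48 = -1.15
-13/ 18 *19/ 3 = -247/ 54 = -4.57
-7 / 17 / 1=-7 / 17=-0.41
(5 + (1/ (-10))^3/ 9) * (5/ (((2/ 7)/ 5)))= 314993/ 720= 437.49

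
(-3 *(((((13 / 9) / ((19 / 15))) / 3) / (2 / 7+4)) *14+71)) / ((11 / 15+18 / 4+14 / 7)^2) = -3706000 / 894691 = -4.14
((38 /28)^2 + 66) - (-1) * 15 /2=14767 /196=75.34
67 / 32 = 2.09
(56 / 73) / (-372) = -14 / 6789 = -0.00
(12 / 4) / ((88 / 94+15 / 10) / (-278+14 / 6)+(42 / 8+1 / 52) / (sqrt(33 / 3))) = 148922647731 / 14177656031219+8072199917223 * sqrt(11) / 14177656031219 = 1.90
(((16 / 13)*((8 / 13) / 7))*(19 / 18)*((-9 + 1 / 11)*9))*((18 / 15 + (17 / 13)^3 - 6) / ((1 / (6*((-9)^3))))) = -2097100793088 / 20421115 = -102692.77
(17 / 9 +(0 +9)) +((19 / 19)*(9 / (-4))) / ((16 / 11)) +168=102149 / 576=177.34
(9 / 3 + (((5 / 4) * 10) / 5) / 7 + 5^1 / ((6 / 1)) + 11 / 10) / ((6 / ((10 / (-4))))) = -1111 / 504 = -2.20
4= 4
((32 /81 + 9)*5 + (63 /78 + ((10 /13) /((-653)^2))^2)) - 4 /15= 1182680340256333591 /24889974323616090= 47.52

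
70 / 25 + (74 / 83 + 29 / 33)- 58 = -731719 / 13695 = -53.43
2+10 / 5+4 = 8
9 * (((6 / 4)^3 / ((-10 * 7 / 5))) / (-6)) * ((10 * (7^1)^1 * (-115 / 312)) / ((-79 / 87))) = 1350675 / 131456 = 10.27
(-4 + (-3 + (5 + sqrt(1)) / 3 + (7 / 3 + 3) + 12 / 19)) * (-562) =-30910 / 57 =-542.28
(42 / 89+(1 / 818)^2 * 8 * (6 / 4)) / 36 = 2342023 / 178656108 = 0.01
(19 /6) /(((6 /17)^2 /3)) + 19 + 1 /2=6895 /72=95.76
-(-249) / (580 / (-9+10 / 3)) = -1411 / 580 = -2.43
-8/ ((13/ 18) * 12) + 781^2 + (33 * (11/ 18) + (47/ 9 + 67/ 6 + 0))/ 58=4139193359/ 6786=609960.71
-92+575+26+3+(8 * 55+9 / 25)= 23809 / 25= 952.36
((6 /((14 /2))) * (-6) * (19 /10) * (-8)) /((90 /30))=912 /35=26.06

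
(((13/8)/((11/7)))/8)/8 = 91/5632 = 0.02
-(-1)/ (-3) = -1/ 3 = -0.33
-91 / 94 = -0.97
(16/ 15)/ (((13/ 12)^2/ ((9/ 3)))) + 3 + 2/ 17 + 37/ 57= 5316826/ 818805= 6.49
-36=-36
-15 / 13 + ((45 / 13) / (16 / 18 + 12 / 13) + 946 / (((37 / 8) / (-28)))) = -583930279 / 101972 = -5726.38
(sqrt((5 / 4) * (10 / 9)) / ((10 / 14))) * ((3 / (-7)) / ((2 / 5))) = -5 * sqrt(2) / 4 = -1.77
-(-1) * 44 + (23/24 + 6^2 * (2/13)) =15755/312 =50.50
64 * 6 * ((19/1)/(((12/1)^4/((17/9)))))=323/486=0.66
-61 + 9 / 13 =-784 / 13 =-60.31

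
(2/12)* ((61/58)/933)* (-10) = -305/162342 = -0.00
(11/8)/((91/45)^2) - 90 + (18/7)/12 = -5925849/66248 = -89.45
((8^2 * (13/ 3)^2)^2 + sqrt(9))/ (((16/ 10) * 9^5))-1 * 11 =164029223/ 38263752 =4.29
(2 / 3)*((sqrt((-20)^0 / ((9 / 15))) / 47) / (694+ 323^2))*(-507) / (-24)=169*sqrt(15) / 177698916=0.00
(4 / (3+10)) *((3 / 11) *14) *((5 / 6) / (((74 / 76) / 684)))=3638880 / 5291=687.75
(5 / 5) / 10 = 1 / 10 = 0.10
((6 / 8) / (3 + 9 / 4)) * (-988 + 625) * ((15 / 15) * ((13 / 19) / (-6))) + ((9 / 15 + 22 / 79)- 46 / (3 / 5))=-22025189 / 315210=-69.87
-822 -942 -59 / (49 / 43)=-88973 / 49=-1815.78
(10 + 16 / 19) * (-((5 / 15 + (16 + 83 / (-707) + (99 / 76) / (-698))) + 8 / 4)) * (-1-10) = 2321916438017 / 1068890676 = 2172.27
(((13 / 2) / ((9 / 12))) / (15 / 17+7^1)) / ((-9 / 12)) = -884 / 603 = -1.47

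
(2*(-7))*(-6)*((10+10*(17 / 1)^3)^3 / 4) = 2491866382824000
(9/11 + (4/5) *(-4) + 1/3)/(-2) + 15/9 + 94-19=4273/55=77.69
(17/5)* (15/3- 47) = -714/5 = -142.80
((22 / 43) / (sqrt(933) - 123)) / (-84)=11 * sqrt(933) / 25637976 +451 / 8545992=0.00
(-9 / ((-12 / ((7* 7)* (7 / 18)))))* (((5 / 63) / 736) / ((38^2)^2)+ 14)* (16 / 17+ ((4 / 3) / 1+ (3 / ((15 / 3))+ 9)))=50207979602083961 / 21132269521920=2375.89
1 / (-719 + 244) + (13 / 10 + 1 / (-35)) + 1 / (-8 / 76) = -27367 / 3325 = -8.23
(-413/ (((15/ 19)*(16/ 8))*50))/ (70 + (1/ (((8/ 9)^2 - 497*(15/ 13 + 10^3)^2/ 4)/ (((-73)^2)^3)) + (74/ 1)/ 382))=10220373555876401897/ 2236933540216714675500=0.00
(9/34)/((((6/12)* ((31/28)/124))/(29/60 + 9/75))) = 15204/425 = 35.77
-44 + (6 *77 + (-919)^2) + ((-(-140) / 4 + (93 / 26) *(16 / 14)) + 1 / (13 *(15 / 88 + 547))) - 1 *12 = 3702597821270 / 4381741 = 845006.09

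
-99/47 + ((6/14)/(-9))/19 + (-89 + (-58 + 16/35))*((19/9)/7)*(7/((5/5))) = -12516709/40185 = -311.48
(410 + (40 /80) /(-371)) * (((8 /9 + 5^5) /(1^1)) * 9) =1222656161 /106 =11534492.08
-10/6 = -5/3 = -1.67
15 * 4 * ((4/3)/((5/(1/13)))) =16/13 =1.23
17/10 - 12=-103/10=-10.30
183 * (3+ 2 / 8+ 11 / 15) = 14579 / 20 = 728.95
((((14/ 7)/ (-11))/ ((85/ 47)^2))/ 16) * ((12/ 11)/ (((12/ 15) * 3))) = -2209/ 1398760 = -0.00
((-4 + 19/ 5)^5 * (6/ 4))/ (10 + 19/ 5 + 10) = -0.00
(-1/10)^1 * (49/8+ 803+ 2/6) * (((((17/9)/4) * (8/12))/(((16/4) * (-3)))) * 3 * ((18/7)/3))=330259/60480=5.46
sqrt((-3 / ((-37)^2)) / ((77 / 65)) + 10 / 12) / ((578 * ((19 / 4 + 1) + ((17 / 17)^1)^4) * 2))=sqrt(242963490) / 133384482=0.00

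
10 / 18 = 0.56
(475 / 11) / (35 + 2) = 475 / 407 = 1.17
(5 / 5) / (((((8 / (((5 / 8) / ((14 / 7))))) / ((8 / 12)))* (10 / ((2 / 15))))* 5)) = 1 / 14400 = 0.00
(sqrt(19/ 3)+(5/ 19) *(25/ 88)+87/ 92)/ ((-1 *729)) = -0.00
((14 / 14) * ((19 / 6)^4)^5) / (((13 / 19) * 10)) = 1502648008.20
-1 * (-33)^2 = -1089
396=396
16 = 16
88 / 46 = 1.91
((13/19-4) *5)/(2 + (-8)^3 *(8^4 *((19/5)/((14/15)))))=0.00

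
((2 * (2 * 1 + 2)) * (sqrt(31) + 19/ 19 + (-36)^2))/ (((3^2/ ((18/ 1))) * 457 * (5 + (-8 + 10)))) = 16 * sqrt(31)/ 3199 + 20752/ 3199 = 6.51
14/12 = 1.17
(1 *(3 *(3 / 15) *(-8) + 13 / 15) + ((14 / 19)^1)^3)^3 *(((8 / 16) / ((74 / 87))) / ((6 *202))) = -1393113532942423069 / 65117732036406642000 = -0.02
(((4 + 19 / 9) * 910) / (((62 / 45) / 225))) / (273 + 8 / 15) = 38390625 / 11563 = 3320.13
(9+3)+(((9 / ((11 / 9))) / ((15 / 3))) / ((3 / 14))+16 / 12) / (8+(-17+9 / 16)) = 245636 / 22275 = 11.03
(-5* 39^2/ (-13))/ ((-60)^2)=13/ 80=0.16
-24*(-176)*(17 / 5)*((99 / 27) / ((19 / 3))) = 789888 / 95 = 8314.61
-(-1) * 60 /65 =12 /13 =0.92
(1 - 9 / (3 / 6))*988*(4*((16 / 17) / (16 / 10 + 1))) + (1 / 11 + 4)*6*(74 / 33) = -2936060 / 121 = -24264.96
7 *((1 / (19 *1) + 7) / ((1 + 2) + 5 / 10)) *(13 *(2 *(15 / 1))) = 104520 / 19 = 5501.05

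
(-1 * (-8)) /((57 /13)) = 104 /57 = 1.82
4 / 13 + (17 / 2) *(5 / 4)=1137 / 104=10.93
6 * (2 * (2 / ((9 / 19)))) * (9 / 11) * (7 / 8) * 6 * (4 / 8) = 1197 / 11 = 108.82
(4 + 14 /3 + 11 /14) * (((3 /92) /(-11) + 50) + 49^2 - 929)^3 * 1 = 1450686147182109433657 /43530216576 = 33325957490.92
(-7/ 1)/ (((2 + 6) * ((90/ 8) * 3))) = -0.03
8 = 8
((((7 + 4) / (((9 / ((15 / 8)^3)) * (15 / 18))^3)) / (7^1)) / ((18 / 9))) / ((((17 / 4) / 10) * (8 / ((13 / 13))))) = 626484375 / 3992977408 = 0.16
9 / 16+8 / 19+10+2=3947 / 304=12.98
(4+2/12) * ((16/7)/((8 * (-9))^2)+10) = 567025/13608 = 41.67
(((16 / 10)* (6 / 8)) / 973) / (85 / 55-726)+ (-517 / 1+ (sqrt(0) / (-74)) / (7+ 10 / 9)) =-20043668711 / 38769185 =-517.00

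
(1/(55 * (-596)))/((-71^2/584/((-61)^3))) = -33139226/41310995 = -0.80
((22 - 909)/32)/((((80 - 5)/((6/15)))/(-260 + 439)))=-158773/6000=-26.46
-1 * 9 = -9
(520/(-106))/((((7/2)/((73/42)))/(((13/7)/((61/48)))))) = -3947840/1108919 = -3.56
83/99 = 0.84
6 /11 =0.55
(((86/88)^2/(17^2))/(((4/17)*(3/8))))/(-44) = -1849/2172192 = -0.00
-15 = -15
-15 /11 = -1.36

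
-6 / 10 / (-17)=3 / 85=0.04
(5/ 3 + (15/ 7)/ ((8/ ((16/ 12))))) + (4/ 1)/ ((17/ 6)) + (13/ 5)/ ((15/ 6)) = 79889/ 17850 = 4.48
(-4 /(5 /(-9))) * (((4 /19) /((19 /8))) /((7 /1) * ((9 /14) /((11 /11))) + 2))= 2304 /23465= 0.10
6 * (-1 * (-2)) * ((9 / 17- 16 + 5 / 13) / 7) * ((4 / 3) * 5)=-266720 / 1547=-172.41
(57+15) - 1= 71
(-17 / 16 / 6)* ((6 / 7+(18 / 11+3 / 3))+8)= -5015 / 2464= -2.04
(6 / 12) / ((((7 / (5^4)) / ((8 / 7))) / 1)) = 51.02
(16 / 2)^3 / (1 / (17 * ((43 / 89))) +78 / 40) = 7485440 / 30289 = 247.13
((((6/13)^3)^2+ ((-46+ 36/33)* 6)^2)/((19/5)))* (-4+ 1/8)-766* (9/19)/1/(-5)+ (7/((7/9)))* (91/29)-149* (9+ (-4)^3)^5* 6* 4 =2895863100470608335554109/1609040914195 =1799744851062.04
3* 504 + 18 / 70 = 52929 / 35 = 1512.26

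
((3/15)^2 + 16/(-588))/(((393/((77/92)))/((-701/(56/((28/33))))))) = -32947/113891400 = -0.00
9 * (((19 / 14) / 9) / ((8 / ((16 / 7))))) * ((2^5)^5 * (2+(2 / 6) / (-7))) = 25402237.64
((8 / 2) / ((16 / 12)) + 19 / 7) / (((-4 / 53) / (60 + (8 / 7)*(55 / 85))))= -3830840 / 833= -4598.85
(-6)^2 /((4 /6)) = 54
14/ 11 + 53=597/ 11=54.27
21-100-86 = -165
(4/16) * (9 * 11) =99/4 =24.75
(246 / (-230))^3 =-1860867 / 1520875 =-1.22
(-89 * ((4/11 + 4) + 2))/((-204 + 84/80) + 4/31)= 3862600/1383239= 2.79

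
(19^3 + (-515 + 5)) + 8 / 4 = 6351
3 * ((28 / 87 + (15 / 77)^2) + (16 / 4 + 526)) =273571777 / 171941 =1591.08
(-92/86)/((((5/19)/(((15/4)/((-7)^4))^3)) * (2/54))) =-7964325/19045611188576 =-0.00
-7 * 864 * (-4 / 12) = 2016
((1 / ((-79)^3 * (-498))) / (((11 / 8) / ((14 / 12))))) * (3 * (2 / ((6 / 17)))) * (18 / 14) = 34 / 450144607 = 0.00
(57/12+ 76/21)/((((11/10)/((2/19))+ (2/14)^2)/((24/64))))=24605/82088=0.30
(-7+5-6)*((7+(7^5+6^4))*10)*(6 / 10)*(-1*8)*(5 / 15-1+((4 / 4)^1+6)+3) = 64906240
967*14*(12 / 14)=11604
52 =52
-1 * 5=-5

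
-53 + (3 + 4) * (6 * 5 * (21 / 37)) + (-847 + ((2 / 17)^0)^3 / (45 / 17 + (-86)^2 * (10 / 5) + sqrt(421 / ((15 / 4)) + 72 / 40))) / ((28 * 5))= 295587065128147871 / 4915049017792480 - 289 * sqrt(25665) / 132839162643040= 60.14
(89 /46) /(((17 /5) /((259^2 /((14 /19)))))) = 81024265 /1564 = 51805.80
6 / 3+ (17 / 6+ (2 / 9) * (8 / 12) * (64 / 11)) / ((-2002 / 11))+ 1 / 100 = 1344388 / 675675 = 1.99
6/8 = 0.75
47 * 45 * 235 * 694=344935350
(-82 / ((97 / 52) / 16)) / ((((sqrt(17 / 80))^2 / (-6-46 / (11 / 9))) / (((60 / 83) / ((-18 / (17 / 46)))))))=-4366336000 / 2036903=-2143.62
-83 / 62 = -1.34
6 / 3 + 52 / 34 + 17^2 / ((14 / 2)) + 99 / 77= 46.10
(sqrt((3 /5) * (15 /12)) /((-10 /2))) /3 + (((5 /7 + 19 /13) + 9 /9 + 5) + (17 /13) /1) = 863 /91-sqrt(3) /30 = 9.43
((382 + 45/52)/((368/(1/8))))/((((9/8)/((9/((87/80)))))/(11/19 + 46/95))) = 2010809/1976988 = 1.02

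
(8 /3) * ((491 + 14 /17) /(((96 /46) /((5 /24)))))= 106835 /816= 130.93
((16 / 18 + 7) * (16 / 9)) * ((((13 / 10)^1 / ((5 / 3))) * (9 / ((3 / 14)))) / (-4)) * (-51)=439348 / 75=5857.97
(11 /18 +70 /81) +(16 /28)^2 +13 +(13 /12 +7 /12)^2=139547 /7938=17.58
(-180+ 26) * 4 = -616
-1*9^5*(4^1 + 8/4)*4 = -1417176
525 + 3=528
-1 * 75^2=-5625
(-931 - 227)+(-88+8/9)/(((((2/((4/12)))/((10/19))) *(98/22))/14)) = -606374/513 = -1182.02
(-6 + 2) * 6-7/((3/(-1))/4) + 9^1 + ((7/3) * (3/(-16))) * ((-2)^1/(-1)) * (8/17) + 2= -208/51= -4.08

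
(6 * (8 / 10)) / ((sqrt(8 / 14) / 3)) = 36 * sqrt(7) / 5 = 19.05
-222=-222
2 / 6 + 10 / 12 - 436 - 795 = -7379 / 6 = -1229.83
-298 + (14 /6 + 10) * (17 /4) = -2947 /12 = -245.58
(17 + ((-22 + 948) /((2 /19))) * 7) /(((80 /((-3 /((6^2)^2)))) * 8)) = -1711 /7680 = -0.22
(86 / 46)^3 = 79507 / 12167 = 6.53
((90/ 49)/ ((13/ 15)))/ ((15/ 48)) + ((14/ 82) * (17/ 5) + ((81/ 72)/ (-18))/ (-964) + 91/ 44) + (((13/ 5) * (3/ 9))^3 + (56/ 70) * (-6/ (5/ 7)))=50271079546921/ 14955012072000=3.36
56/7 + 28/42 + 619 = 1883/3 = 627.67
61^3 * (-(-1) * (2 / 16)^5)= 226981 / 32768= 6.93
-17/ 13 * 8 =-136/ 13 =-10.46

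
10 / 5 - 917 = -915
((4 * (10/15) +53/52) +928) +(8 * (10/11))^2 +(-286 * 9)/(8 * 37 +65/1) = 6660563159/6814236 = 977.45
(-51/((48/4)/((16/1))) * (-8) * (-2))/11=-1088/11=-98.91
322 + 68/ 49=15846/ 49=323.39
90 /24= 15 /4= 3.75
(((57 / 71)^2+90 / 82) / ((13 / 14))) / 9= 560084 / 2686853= 0.21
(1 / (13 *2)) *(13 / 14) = 1 / 28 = 0.04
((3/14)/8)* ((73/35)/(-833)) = -219/3265360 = -0.00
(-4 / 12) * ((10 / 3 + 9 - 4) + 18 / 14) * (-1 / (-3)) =-202 / 189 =-1.07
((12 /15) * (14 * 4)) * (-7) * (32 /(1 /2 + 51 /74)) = -464128 /55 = -8438.69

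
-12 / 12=-1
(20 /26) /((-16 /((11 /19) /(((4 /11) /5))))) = -3025 /7904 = -0.38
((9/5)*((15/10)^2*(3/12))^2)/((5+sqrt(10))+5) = 81/1280 - 81*sqrt(10)/12800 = 0.04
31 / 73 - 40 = -2889 / 73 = -39.58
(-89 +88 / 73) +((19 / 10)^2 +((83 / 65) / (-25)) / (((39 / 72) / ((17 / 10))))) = -2601405219 / 30842500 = -84.34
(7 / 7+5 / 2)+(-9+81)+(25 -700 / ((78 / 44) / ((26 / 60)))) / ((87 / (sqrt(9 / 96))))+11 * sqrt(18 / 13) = -1315 * sqrt(6) / 6264+33 * sqrt(26) / 13+151 / 2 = 87.93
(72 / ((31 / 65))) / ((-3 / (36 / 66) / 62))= -18720 / 11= -1701.82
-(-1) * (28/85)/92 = 7/1955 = 0.00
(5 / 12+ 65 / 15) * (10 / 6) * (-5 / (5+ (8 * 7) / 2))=-1.20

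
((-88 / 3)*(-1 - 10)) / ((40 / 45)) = 363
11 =11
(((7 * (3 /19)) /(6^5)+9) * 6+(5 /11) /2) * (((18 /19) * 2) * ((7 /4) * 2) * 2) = 34273043 /47652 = 719.24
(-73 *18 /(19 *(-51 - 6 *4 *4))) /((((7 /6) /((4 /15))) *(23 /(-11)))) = -38544 /749455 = -0.05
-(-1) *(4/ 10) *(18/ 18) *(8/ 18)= 0.18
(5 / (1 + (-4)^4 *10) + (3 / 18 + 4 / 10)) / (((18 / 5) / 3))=43687 / 92196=0.47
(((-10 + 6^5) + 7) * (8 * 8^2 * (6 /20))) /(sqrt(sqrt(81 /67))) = 1989888 * 67^(1 /4) /5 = 1138616.12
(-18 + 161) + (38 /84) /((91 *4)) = 2186203 /15288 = 143.00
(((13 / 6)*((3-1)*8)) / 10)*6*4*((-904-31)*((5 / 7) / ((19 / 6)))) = -2333760 / 133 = -17547.07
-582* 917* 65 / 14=-2477865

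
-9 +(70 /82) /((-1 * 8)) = -2987 /328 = -9.11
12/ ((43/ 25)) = 6.98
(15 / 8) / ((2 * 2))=15 / 32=0.47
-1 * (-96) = 96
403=403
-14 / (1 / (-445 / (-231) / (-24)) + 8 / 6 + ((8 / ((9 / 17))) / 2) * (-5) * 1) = 28035 / 97928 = 0.29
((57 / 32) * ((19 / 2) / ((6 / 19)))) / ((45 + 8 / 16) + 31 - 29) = 361 / 320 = 1.13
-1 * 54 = -54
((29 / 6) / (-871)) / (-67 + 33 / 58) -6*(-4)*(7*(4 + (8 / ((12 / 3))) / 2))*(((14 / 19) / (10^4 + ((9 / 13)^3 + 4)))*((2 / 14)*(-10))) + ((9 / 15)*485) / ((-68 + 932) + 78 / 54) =1159972671685688960 / 4678362050506551069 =0.25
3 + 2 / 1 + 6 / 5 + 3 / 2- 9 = -13 / 10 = -1.30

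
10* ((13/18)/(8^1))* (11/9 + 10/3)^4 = 183674465/472392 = 388.82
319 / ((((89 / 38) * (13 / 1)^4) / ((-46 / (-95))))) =29348 / 12709645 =0.00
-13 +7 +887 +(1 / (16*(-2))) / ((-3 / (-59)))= 84517 / 96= 880.39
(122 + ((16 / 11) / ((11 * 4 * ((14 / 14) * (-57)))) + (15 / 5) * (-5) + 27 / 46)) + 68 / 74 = 108.51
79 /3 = 26.33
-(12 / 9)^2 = -16 / 9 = -1.78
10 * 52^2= 27040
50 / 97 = 0.52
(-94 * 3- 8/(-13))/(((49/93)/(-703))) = 239156382/637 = 375441.73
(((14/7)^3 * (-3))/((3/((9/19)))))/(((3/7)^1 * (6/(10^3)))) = -28000/19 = -1473.68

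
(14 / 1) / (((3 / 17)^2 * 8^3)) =2023 / 2304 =0.88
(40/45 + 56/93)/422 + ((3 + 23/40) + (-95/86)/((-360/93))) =782476217/202509360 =3.86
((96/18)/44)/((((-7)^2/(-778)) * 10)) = -1556/8085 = -0.19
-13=-13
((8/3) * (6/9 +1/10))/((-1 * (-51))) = 92/2295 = 0.04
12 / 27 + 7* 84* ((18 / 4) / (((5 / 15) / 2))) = 142888 / 9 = 15876.44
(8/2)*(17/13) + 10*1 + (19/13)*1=217/13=16.69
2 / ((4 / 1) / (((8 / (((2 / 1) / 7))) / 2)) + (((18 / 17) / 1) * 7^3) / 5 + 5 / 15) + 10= 1311160 / 130759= 10.03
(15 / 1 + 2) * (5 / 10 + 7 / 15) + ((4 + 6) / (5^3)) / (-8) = 4927 / 300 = 16.42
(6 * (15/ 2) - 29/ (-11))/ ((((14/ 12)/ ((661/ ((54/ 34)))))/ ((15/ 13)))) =58881880/ 3003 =19607.69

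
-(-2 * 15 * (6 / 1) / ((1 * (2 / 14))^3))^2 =-3811827600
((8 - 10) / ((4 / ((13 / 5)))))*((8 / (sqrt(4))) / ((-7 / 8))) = 208 / 35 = 5.94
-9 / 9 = -1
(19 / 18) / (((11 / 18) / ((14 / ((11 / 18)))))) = 4788 / 121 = 39.57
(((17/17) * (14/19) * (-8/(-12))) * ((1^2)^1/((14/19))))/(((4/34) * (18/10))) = 85/27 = 3.15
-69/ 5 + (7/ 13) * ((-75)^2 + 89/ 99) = 19404937/ 6435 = 3015.53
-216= -216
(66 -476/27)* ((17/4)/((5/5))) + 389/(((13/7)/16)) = 2496985/702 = 3556.96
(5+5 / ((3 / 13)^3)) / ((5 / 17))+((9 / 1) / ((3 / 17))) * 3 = 41939 / 27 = 1553.30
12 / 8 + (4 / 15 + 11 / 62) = 904 / 465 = 1.94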